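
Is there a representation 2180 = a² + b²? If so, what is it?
8² + 46² (a=8, b=46)

Factorization: 2180 = 2^2 × 5 × 109
By Fermat: n is sum of two squares iff every prime p ≡ 3 (mod 4) appears to even power.
All primes ≡ 3 (mod 4) appear to even power.
Search a = 0, 1, 2, … for 2180 - a² a perfect square: first hit at a = 8: 2180 - 64 = 2116 = 46².
2180 = 8² + 46² = 64 + 2116 ✓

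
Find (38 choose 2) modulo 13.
1

Using Lucas' theorem:
Write n=38 and k=2 in base 13:
n in base 13: [2, 12]
k in base 13: [0, 2]
C(38,2) mod 13 = ∏ C(n_i, k_i) mod 13
Digit binomials (mod 13): C(2,0) = 1; C(12,2) = 66 ≡ 1
Product: 1 × 1 = 1 ≡ 1 (mod 13)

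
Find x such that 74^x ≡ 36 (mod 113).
6

Baby-step giant-step with step n = ⌈√113⌉ = 11.
Baby steps 74^j mod 113 (j:value) for j=0..10: 0:1, 1:74, 2:52, 3:6, 4:105, 5:86, 6:36, 7:65, 8:64, 9:103, 10:51.
h = 36 is already in the table at j=6, so x = 6.
Check: 74^6 ≡ 36 (mod 113).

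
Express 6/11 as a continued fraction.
[0; 1, 1, 5]

Euclidean algorithm steps:
6 = 0 × 11 + 6
11 = 1 × 6 + 5
6 = 1 × 5 + 1
5 = 5 × 1 + 0
Continued fraction: [0; 1, 1, 5]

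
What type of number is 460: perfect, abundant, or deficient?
abundant

Proper divisors of 460: sum = 1 + 2 + 4 + 5 + 10 + 20 + 23 + 46 + 92 + 115 + 230 = 548
Since 548 > 460, 460 is abundant.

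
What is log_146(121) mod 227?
74

Baby-step giant-step with step n = ⌈√227⌉ = 16.
Baby steps 146^j mod 227 (j:value) for j=0..15: 0:1, 1:146, 2:205, 3:193, 4:30, 5:67, 6:21, 7:115, 8:219, 9:194, 10:176, 11:45, 12:214, 13:145, 14:59, 15:215.
Giant-step multiplier: 146^(-16) ≡ 146^(226-16) = 146^210 ≡ 188 (mod 227).
Giant steps γ_i = 121·188^i mod 227: γ_0=121, γ_1=48, γ_2=171, γ_3=141, γ_4=176 (in table at j=10).
x = i·n + j = 4·16 + 10 = 74.
Check: 146^74 ≡ 121 (mod 227).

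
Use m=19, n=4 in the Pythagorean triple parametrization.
(345, 152, 377)

Euclid's formula: a = m² - n², b = 2mn, c = m² + n²
m = 19, n = 4
a = 19² - 4² = 361 - 16 = 345
b = 2 × 19 × 4 = 152
c = 19² + 4² = 361 + 16 = 377
Verification: 345² + 152² = 119025 + 23104 = 142129 = 377² ✓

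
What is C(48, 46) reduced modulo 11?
6

Using Lucas' theorem:
Write n=48 and k=46 in base 11:
n in base 11: [4, 4]
k in base 11: [4, 2]
C(48,46) mod 11 = ∏ C(n_i, k_i) mod 11
Digit binomials (mod 11): C(4,4) = 1; C(4,2) = 6
Product: 1 × 6 = 6 ≡ 6 (mod 11)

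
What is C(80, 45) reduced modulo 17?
4

Using Lucas' theorem:
Write n=80 and k=45 in base 17:
n in base 17: [4, 12]
k in base 17: [2, 11]
C(80,45) mod 17 = ∏ C(n_i, k_i) mod 17
Digit binomials (mod 17): C(4,2) = 6; C(12,11) = 12
Product: 6 × 12 = 72 ≡ 4 (mod 17)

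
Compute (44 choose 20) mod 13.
0

Using Lucas' theorem:
Write n=44 and k=20 in base 13:
n in base 13: [3, 5]
k in base 13: [1, 7]
C(44,20) mod 13 = ∏ C(n_i, k_i) mod 13
Digit binomials (mod 13): C(3,1) = 3; C(5,7) = 0 (k_i > n_i)
Product: 3 × 0 = 0 ≡ 0 (mod 13)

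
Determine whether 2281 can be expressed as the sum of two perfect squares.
16² + 45² (a=16, b=45)

Factorization: 2281 = 2281
By Fermat: n is sum of two squares iff every prime p ≡ 3 (mod 4) appears to even power.
All primes ≡ 3 (mod 4) appear to even power.
Search a = 0, 1, 2, … for 2281 - a² a perfect square: first hit at a = 16: 2281 - 256 = 2025 = 45².
2281 = 16² + 45² = 256 + 2025 ✓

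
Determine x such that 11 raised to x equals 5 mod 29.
2

Baby-step giant-step with step n = ⌈√29⌉ = 6.
Baby steps 11^j mod 29 (j:value) for j=0..5: 0:1, 1:11, 2:5, 3:26, 4:25, 5:14.
h = 5 is already in the table at j=2, so x = 2.
Check: 11^2 ≡ 5 (mod 29).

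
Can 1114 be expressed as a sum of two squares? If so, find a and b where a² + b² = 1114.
5² + 33² (a=5, b=33)

Factorization: 1114 = 2 × 557
By Fermat: n is sum of two squares iff every prime p ≡ 3 (mod 4) appears to even power.
All primes ≡ 3 (mod 4) appear to even power.
Search a = 0, 1, 2, … for 1114 - a² a perfect square: first hit at a = 5: 1114 - 25 = 1089 = 33².
1114 = 5² + 33² = 25 + 1089 ✓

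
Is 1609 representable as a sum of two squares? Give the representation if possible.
3² + 40² (a=3, b=40)

Factorization: 1609 = 1609
By Fermat: n is sum of two squares iff every prime p ≡ 3 (mod 4) appears to even power.
All primes ≡ 3 (mod 4) appear to even power.
Search a = 0, 1, 2, … for 1609 - a² a perfect square: first hit at a = 3: 1609 - 9 = 1600 = 40².
1609 = 3² + 40² = 9 + 1600 ✓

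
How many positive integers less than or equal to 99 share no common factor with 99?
60

99 = 3^2 × 11
φ(n) = n × ∏(1 - 1/p) for each prime p dividing n
φ(99) = 99 × (1 - 1/3) × (1 - 1/11) = 60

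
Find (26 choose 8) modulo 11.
0

Using Lucas' theorem:
Write n=26 and k=8 in base 11:
n in base 11: [2, 4]
k in base 11: [0, 8]
C(26,8) mod 11 = ∏ C(n_i, k_i) mod 11
Digit binomials (mod 11): C(2,0) = 1; C(4,8) = 0 (k_i > n_i)
Product: 1 × 0 = 0 ≡ 0 (mod 11)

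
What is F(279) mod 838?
174

Matrix identity: Q^n = [[F_(n+1), F_n], [F_n, F_(n-1)]] with Q = [[1,1],[1,0]].
n = 279 = 100010111₂. Square-and-multiply, entries mod 838:
Q^1 = [[1,1],[1,0]]
Q^2 = (Q^1)² = [[2,1],[1,1]]
Q^4 = (Q^2)² = [[5,3],[3,2]]
Q^8 = (Q^4)² = [[34,21],[21,13]]
Q^17 = (Q^8)²·Q = [[70,759],[759,149]]
Q^34 = (Q^17)² = [[247,297],[297,788]]
Q^69 = (Q^34)²·Q = [[741,54],[54,687]]
Q^139 = (Q^69)²·Q = [[609,593],[593,16]]
Q^279 = (Q^139)²·Q = [[403,174],[174,229]]
F_279 mod 838 = Q^279[0][1] = 174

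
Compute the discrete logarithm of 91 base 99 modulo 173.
61

Baby-step giant-step with step n = ⌈√173⌉ = 14.
Baby steps 99^j mod 173 (j:value) for j=0..13: 0:1, 1:99, 2:113, 3:115, 4:140, 5:20, 6:77, 7:11, 8:51, 9:32, 10:54, 11:156, 12:47, 13:155.
Giant-step multiplier: 99^(-14) ≡ 99^(172-14) = 99^158 ≡ 163 (mod 173).
Giant steps γ_i = 91·163^i mod 173: γ_0=91, γ_1=128, γ_2=104, γ_3=171, γ_4=20 (in table at j=5).
x = i·n + j = 4·14 + 5 = 61.
Check: 99^61 ≡ 91 (mod 173).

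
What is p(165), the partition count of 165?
172389800255

p(n) counts ways to write n as a sum of positive integers (order ignored).
Euler's pentagonal recurrence: p(k) = p(k-1) + p(k-2) - p(k-5) - p(k-7) + p(k-12) + p(k-15) - ... (offsets j(3j∓1)/2, signs ++--, p(0)=1, p(<0)=0).
DP table for k = 0..164: p(0)=1, p(1)=1, p(2)=2, p(3)=3, p(4)=5, p(5)=7, p(6)=11, p(7)=15, p(8)=22, p(9)=30, p(10)=42, p(11)=56, p(12)=77, p(13)=101, p(14)=135, p(15)=176, p(16)=231, p(17)=297, p(18)=385, p(19)=490, p(20)=627, p(21)=792, p(22)=1002, p(23)=1255, p(24)=1575, p(25)=1958, p(26)=2436, p(27)=3010, p(28)=3718, p(29)=4565, p(30)=5604, p(31)=6842, p(32)=8349, p(33)=10143, p(34)=12310, p(35)=14883, p(36)=17977, p(37)=21637, p(38)=26015, p(39)=31185, p(40)=37338, p(41)=44583, p(42)=53174, p(43)=63261, p(44)=75175, p(45)=89134, p(46)=105558, p(47)=124754, p(48)=147273, p(49)=173525, p(50)=204226, p(51)=239943, p(52)=281589, p(53)=329931, p(54)=386155, p(55)=451276, p(56)=526823, p(57)=614154, p(58)=715220, p(59)=831820, p(60)=966467, p(61)=1121505, p(62)=1300156, p(63)=1505499, p(64)=1741630, p(65)=2012558, p(66)=2323520, p(67)=2679689, p(68)=3087735, p(69)=3554345, p(70)=4087968, p(71)=4697205, p(72)=5392783, p(73)=6185689, p(74)=7089500, p(75)=8118264, p(76)=9289091, p(77)=10619863, p(78)=12132164, p(79)=13848650, p(80)=15796476, p(81)=18004327, p(82)=20506255, p(83)=23338469, p(84)=26543660, p(85)=30167357, p(86)=34262962, p(87)=38887673, p(88)=44108109, p(89)=49995925, p(90)=56634173, p(91)=64112359, p(92)=72533807, p(93)=82010177, p(94)=92669720, p(95)=104651419, p(96)=118114304, p(97)=133230930, p(98)=150198136, p(99)=169229875, p(100)=190569292, p(101)=214481126, p(102)=241265379, p(103)=271248950, p(104)=304801365, p(105)=342325709, p(106)=384276336, p(107)=431149389, p(108)=483502844, p(109)=541946240, p(110)=607163746, p(111)=679903203, p(112)=761002156, p(113)=851376628, p(114)=952050665, p(115)=1064144451, p(116)=1188908248, p(117)=1327710076, p(118)=1482074143, p(119)=1653668665, p(120)=1844349560, p(121)=2056148051, p(122)=2291320912, p(123)=2552338241, p(124)=2841940500, p(125)=3163127352, p(126)=3519222692, p(127)=3913864295, p(128)=4351078600, p(129)=4835271870, p(130)=5371315400, p(131)=5964539504, p(132)=6620830889, p(133)=7346629512, p(134)=8149040695, p(135)=9035836076, p(136)=10015581680, p(137)=11097645016, p(138)=12292341831, p(139)=13610949895, p(140)=15065878135, p(141)=16670689208, p(142)=18440293320, p(143)=20390982757, p(144)=22540654445, p(145)=24908858009, p(146)=27517052599, p(147)=30388671978, p(148)=33549419497, p(149)=37027355200, p(150)=40853235313, p(151)=45060624582, p(152)=49686288421, p(153)=54770336324, p(154)=60356673280, p(155)=66493182097, p(156)=73232243759, p(157)=80630964769, p(158)=88751778802, p(159)=97662728555, p(160)=107438159466, p(161)=118159068427, p(162)=129913904637, p(163)=142798995930, p(164)=156919475295.
Final step: p(165) = p(164) + p(163) - p(160) - p(158) + p(153) + p(150) - p(143) - p(139) + p(130) + p(125) - p(114) - p(108) + p(95) + p(88) - p(73) - p(65) + p(48) + p(39) - p(20) - p(10)
= 156919475295 + 142798995930 - 107438159466 - 88751778802 + 54770336324 + 40853235313 - 20390982757 - 13610949895 + 5371315400 + 3163127352 - 952050665 - 483502844 + 104651419 + 44108109 - 6185689 - 2012558 + 147273 + 31185 - 627 - 42
= 172389800255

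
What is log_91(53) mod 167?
5

Baby-step giant-step with step n = ⌈√167⌉ = 13.
Baby steps 91^j mod 167 (j:value) for j=0..12: 0:1, 1:91, 2:98, 3:67, 4:85, 5:53, 6:147, 7:17, 8:44, 9:163, 10:137, 11:109, 12:66.
h = 53 is already in the table at j=5, so x = 5.
Check: 91^5 ≡ 53 (mod 167).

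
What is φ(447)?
296

447 = 3 × 149
φ(n) = n × ∏(1 - 1/p) for each prime p dividing n
φ(447) = 447 × (1 - 1/3) × (1 - 1/149) = 296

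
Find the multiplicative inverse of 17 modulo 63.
26

gcd(17, 63) = 1, so the inverse exists.
Extended Euclidean algorithm on (63, 17):
63 = 3 × 17 + 12  ⟹  12 = (1)·63 + (-3)·17
17 = 1 × 12 + 5  ⟹  5 = (-1)·63 + (4)·17
12 = 2 × 5 + 2  ⟹  2 = (3)·63 + (-11)·17
5 = 2 × 2 + 1  ⟹  1 = (-7)·63 + (26)·17
So (26)·17 ≡ 1 (mod 63), i.e. 17^(-1) ≡ 26 (mod 63).
Check: 17 × 26 = 442 ≡ 1 (mod 63)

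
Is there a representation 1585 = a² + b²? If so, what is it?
8² + 39² (a=8, b=39)

Factorization: 1585 = 5 × 317
By Fermat: n is sum of two squares iff every prime p ≡ 3 (mod 4) appears to even power.
All primes ≡ 3 (mod 4) appear to even power.
Search a = 0, 1, 2, … for 1585 - a² a perfect square: first hit at a = 8: 1585 - 64 = 1521 = 39².
1585 = 8² + 39² = 64 + 1521 ✓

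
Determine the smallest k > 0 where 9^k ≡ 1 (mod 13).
3

13 is prime, so ord(9) divides φ(13) = 12.
Divisors of 12: 1, 2, 3, 4, 6, 12.
Repeated squaring: 9^1 ≡ 9, 9^2 ≡ 3, 9^4 ≡ 9, 9^8 ≡ 3 (mod 13).
Test 9^d mod 13 for each divisor d in increasing order:
9^1 ≡ 9
9^2 ≡ 3
9^3 = 9^2·9^1 ≡ 1  ← first divisor giving 1
The order is 3.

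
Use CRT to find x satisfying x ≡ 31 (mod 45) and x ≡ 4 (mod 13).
121

Using Chinese Remainder Theorem:
M = 45 × 13 = 585
M1 = 13, M2 = 45
y1 = 13^(-1) mod 45 = 7
y2 = 45^(-1) mod 13 = 11
x = (31×13×7 + 4×45×11) mod 585 = 121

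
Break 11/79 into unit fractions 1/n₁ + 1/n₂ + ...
1/8 + 1/71 + 1/6411 + 1/57534879 + 1/5517103778372856

Greedy algorithm:
11/79: ceiling(79/11) = 8, use 1/8
9/632: ceiling(632/9) = 71, use 1/71
7/44872: ceiling(44872/7) = 6411, use 1/6411
5/287674392: ceiling(287674392/5) = 57534879, use 1/57534879
1/5517103778372856: ceiling(5517103778372856/1) = 5517103778372856, use 1/5517103778372856
Result: 11/79 = 1/8 + 1/71 + 1/6411 + 1/57534879 + 1/5517103778372856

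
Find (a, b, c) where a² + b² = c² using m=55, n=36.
(1729, 3960, 4321)

Euclid's formula: a = m² - n², b = 2mn, c = m² + n²
m = 55, n = 36
a = 55² - 36² = 3025 - 1296 = 1729
b = 2 × 55 × 36 = 3960
c = 55² + 36² = 3025 + 1296 = 4321
Verification: 1729² + 3960² = 2989441 + 15681600 = 18671041 = 4321² ✓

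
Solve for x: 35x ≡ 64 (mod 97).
x ≡ 24 (mod 97)

gcd(35, 97) = 1, which divides 64, so solutions exist.
Find 35^(-1) mod 97 by the extended Euclidean algorithm:
97 = 2 × 35 + 27  ⟹  27 = (1)·97 + (-2)·35
35 = 1 × 27 + 8  ⟹  8 = (-1)·97 + (3)·35
27 = 3 × 8 + 3  ⟹  3 = (4)·97 + (-11)·35
8 = 2 × 3 + 2  ⟹  2 = (-9)·97 + (25)·35
3 = 1 × 2 + 1  ⟹  1 = (13)·97 + (-36)·35
So (-36)·35 ≡ 1 (mod 97), i.e. 35^(-1) ≡ -36 ≡ 61 (mod 97).
x ≡ 61 × 64 = 3904 ≡ 24 (mod 97).
Check: 35 × 24 = 840 ≡ 64 (mod 97).
Unique solution: x ≡ 24 (mod 97)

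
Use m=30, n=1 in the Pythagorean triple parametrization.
(899, 60, 901)

Euclid's formula: a = m² - n², b = 2mn, c = m² + n²
m = 30, n = 1
a = 30² - 1² = 900 - 1 = 899
b = 2 × 30 × 1 = 60
c = 30² + 1² = 900 + 1 = 901
Verification: 899² + 60² = 808201 + 3600 = 811801 = 901² ✓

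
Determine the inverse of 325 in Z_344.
181

gcd(325, 344) = 1, so the inverse exists.
Extended Euclidean algorithm on (344, 325):
344 = 1 × 325 + 19  ⟹  19 = (1)·344 + (-1)·325
325 = 17 × 19 + 2  ⟹  2 = (-17)·344 + (18)·325
19 = 9 × 2 + 1  ⟹  1 = (154)·344 + (-163)·325
So (-163)·325 ≡ 1 (mod 344), i.e. 325^(-1) ≡ -163 ≡ 181 (mod 344).
Check: 325 × 181 = 58825 ≡ 1 (mod 344)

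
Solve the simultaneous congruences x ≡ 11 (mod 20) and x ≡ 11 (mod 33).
11

Using Chinese Remainder Theorem:
M = 20 × 33 = 660
M1 = 33, M2 = 20
y1 = 33^(-1) mod 20 = 17
y2 = 20^(-1) mod 33 = 5
x = (11×33×17 + 11×20×5) mod 660 = 11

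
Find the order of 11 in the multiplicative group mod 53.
26

53 is prime, so ord(11) divides φ(53) = 52.
Divisors of 52: 1, 2, 4, 13, 26, 52.
Repeated squaring: 11^1 ≡ 11, 11^2 ≡ 15, 11^4 ≡ 13, 11^8 ≡ 10, 11^16 ≡ 47, 11^32 ≡ 36 (mod 53).
Test 11^d mod 53 for each divisor d in increasing order:
11^1 ≡ 11
11^2 ≡ 15
11^4 ≡ 13
11^13 = 11^8·11^4·11^1 ≡ 52
11^26 = 11^16·11^8·11^2 ≡ 1  ← first divisor giving 1
The order is 26.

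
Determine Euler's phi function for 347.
346

347 = 347
φ(n) = n × ∏(1 - 1/p) for each prime p dividing n
φ(347) = 347 × (1 - 1/347) = 346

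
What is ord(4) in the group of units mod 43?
7

43 is prime, so ord(4) divides φ(43) = 42.
Divisors of 42: 1, 2, 3, 6, 7, 14, 21, 42.
Repeated squaring: 4^1 ≡ 4, 4^2 ≡ 16, 4^4 ≡ 41, 4^8 ≡ 4, 4^16 ≡ 16, 4^32 ≡ 41 (mod 43).
Test 4^d mod 43 for each divisor d in increasing order:
4^1 ≡ 4
4^2 ≡ 16
4^3 = 4^2·4^1 ≡ 21
4^6 = 4^4·4^2 ≡ 11
4^7 = 4^4·4^2·4^1 ≡ 1  ← first divisor giving 1
The order is 7.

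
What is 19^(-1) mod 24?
19

gcd(19, 24) = 1, so the inverse exists.
Extended Euclidean algorithm on (24, 19):
24 = 1 × 19 + 5  ⟹  5 = (1)·24 + (-1)·19
19 = 3 × 5 + 4  ⟹  4 = (-3)·24 + (4)·19
5 = 1 × 4 + 1  ⟹  1 = (4)·24 + (-5)·19
So (-5)·19 ≡ 1 (mod 24), i.e. 19^(-1) ≡ -5 ≡ 19 (mod 24).
Check: 19 × 19 = 361 ≡ 1 (mod 24)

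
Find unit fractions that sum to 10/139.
1/14 + 1/1946

Greedy algorithm:
10/139: ceiling(139/10) = 14, use 1/14
1/1946: ceiling(1946/1) = 1946, use 1/1946
Result: 10/139 = 1/14 + 1/1946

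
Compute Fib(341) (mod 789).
89

Matrix identity: Q^n = [[F_(n+1), F_n], [F_n, F_(n-1)]] with Q = [[1,1],[1,0]].
n = 341 = 101010101₂. Square-and-multiply, entries mod 789:
Q^1 = [[1,1],[1,0]]
Q^2 = (Q^1)² = [[2,1],[1,1]]
Q^5 = (Q^2)²·Q = [[8,5],[5,3]]
Q^10 = (Q^5)² = [[89,55],[55,34]]
Q^21 = (Q^10)²·Q = [[353,689],[689,453]]
Q^42 = (Q^21)² = [[479,667],[667,601]]
Q^85 = (Q^42)²·Q = [[527,524],[524,3]]
Q^170 = (Q^85)² = [[5,781],[781,13]]
Q^341 = (Q^170)²·Q = [[734,89],[89,645]]
F_341 mod 789 = Q^341[0][1] = 89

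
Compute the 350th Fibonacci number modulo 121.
110

Matrix identity: Q^n = [[F_(n+1), F_n], [F_n, F_(n-1)]] with Q = [[1,1],[1,0]].
n = 350 = 101011110₂. Square-and-multiply, entries mod 121:
Q^1 = [[1,1],[1,0]]
Q^2 = (Q^1)² = [[2,1],[1,1]]
Q^5 = (Q^2)²·Q = [[8,5],[5,3]]
Q^10 = (Q^5)² = [[89,55],[55,34]]
Q^21 = (Q^10)²·Q = [[45,56],[56,110]]
Q^43 = (Q^21)²·Q = [[47,79],[79,89]]
Q^87 = (Q^43)²·Q = [[76,101],[101,96]]
Q^175 = (Q^87)²·Q = [[74,5],[5,69]]
Q^350 = (Q^175)² = [[56,110],[110,67]]
F_350 mod 121 = Q^350[0][1] = 110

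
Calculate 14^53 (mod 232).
224

Repeated squaring. Binary of 53 = 110101.
14^1 ≡ 14 (mod 232); 14^2 ≡ 196 (mod 232); 14^4 ≡ 136 (mod 232); 14^8 ≡ 168 (mod 232); 14^16 ≡ 152 (mod 232); 14^32 ≡ 136 (mod 232)
14^53 = 14^1 × 14^4 × 14^16 × 14^32 ≡ 224 (mod 232)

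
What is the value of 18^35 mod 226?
182

Repeated squaring. Binary of 35 = 100011.
18^1 ≡ 18 (mod 226); 18^2 ≡ 98 (mod 226); 18^4 ≡ 112 (mod 226); 18^8 ≡ 114 (mod 226); 18^16 ≡ 114 (mod 226); 18^32 ≡ 114 (mod 226)
18^35 = 18^1 × 18^2 × 18^32 ≡ 182 (mod 226)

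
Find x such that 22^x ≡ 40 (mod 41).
20

Baby-step giant-step with step n = ⌈√41⌉ = 7.
Baby steps 22^j mod 41 (j:value) for j=0..6: 0:1, 1:22, 2:33, 3:29, 4:23, 5:14, 6:21.
Giant-step multiplier: 22^(-7) ≡ 22^(40-7) = 22^33 ≡ 15 (mod 41).
Giant steps γ_i = 40·15^i mod 41: γ_0=40, γ_1=26, γ_2=21 (in table at j=6).
x = i·n + j = 2·7 + 6 = 20.
Check: 22^20 ≡ 40 (mod 41).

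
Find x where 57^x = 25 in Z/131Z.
126

Baby-step giant-step with step n = ⌈√131⌉ = 12.
Baby steps 57^j mod 131 (j:value) for j=0..11: 0:1, 1:57, 2:105, 3:90, 4:21, 5:18, 6:109, 7:56, 8:48, 9:116, 10:62, 11:128.
Giant-step multiplier: 57^(-12) ≡ 57^(130-12) = 57^118 ≡ 36 (mod 131).
Giant steps γ_i = 25·36^i mod 131: γ_0=25, γ_1=114, γ_2=43, γ_3=107, γ_4=53, γ_5=74, γ_6=44, γ_7=12, γ_8=39, γ_9=94, γ_10=109 (in table at j=6).
x = i·n + j = 10·12 + 6 = 126.
Check: 57^126 ≡ 25 (mod 131).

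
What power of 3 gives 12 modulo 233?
145

Baby-step giant-step with step n = ⌈√233⌉ = 16.
Baby steps 3^j mod 233 (j:value) for j=0..15: 0:1, 1:3, 2:9, 3:27, 4:81, 5:10, 6:30, 7:90, 8:37, 9:111, 10:100, 11:67, 12:201, 13:137, 14:178, 15:68.
Giant-step multiplier: 3^(-16) ≡ 3^(232-16) = 3^216 ≡ 8 (mod 233).
Giant steps γ_i = 12·8^i mod 233: γ_0=12, γ_1=96, γ_2=69, γ_3=86, γ_4=222, γ_5=145, γ_6=228, γ_7=193, γ_8=146, γ_9=3 (in table at j=1).
x = i·n + j = 9·16 + 1 = 145.
Check: 3^145 ≡ 12 (mod 233).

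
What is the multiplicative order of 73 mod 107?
106

107 is prime, so ord(73) divides φ(107) = 106.
Divisors of 106: 1, 2, 53, 106.
Repeated squaring: 73^1 ≡ 73, 73^2 ≡ 86, 73^4 ≡ 13, 73^8 ≡ 62, 73^16 ≡ 99, 73^32 ≡ 64, 73^64 ≡ 30 (mod 107).
Test 73^d mod 107 for each divisor d in increasing order:
73^1 ≡ 73
73^2 ≡ 86
73^53 = 73^32·73^16·73^4·73^1 ≡ 106
73^106 = 73^64·73^32·73^8·73^2 ≡ 1  ← first divisor giving 1
The order is 106.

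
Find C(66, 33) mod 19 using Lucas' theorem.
0

Using Lucas' theorem:
Write n=66 and k=33 in base 19:
n in base 19: [3, 9]
k in base 19: [1, 14]
C(66,33) mod 19 = ∏ C(n_i, k_i) mod 19
Digit binomials (mod 19): C(3,1) = 3; C(9,14) = 0 (k_i > n_i)
Product: 3 × 0 = 0 ≡ 0 (mod 19)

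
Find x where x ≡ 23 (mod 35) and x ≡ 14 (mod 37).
828

Using Chinese Remainder Theorem:
M = 35 × 37 = 1295
M1 = 37, M2 = 35
y1 = 37^(-1) mod 35 = 18
y2 = 35^(-1) mod 37 = 18
x = (23×37×18 + 14×35×18) mod 1295 = 828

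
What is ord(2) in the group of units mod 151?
15

151 is prime, so ord(2) divides φ(151) = 150.
Divisors of 150: 1, 2, 3, 5, 6, 10, 15, 25, 30, 50, 75, 150.
Repeated squaring: 2^1 ≡ 2, 2^2 ≡ 4, 2^4 ≡ 16, 2^8 ≡ 105, 2^16 ≡ 2, 2^32 ≡ 4, 2^64 ≡ 16, 2^128 ≡ 105 (mod 151).
Test 2^d mod 151 for each divisor d in increasing order:
2^1 ≡ 2
2^2 ≡ 4
2^3 = 2^2·2^1 ≡ 8
2^5 = 2^4·2^1 ≡ 32
2^6 = 2^4·2^2 ≡ 64
2^10 = 2^8·2^2 ≡ 118
2^15 = 2^8·2^4·2^2·2^1 ≡ 1  ← first divisor giving 1
The order is 15.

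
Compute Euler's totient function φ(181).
180

181 = 181
φ(n) = n × ∏(1 - 1/p) for each prime p dividing n
φ(181) = 181 × (1 - 1/181) = 180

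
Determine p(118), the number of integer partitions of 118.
1482074143

p(n) counts ways to write n as a sum of positive integers (order ignored).
Euler's pentagonal recurrence: p(k) = p(k-1) + p(k-2) - p(k-5) - p(k-7) + p(k-12) + p(k-15) - ... (offsets j(3j∓1)/2, signs ++--, p(0)=1, p(<0)=0).
DP table for k = 0..117: p(0)=1, p(1)=1, p(2)=2, p(3)=3, p(4)=5, p(5)=7, p(6)=11, p(7)=15, p(8)=22, p(9)=30, p(10)=42, p(11)=56, p(12)=77, p(13)=101, p(14)=135, p(15)=176, p(16)=231, p(17)=297, p(18)=385, p(19)=490, p(20)=627, p(21)=792, p(22)=1002, p(23)=1255, p(24)=1575, p(25)=1958, p(26)=2436, p(27)=3010, p(28)=3718, p(29)=4565, p(30)=5604, p(31)=6842, p(32)=8349, p(33)=10143, p(34)=12310, p(35)=14883, p(36)=17977, p(37)=21637, p(38)=26015, p(39)=31185, p(40)=37338, p(41)=44583, p(42)=53174, p(43)=63261, p(44)=75175, p(45)=89134, p(46)=105558, p(47)=124754, p(48)=147273, p(49)=173525, p(50)=204226, p(51)=239943, p(52)=281589, p(53)=329931, p(54)=386155, p(55)=451276, p(56)=526823, p(57)=614154, p(58)=715220, p(59)=831820, p(60)=966467, p(61)=1121505, p(62)=1300156, p(63)=1505499, p(64)=1741630, p(65)=2012558, p(66)=2323520, p(67)=2679689, p(68)=3087735, p(69)=3554345, p(70)=4087968, p(71)=4697205, p(72)=5392783, p(73)=6185689, p(74)=7089500, p(75)=8118264, p(76)=9289091, p(77)=10619863, p(78)=12132164, p(79)=13848650, p(80)=15796476, p(81)=18004327, p(82)=20506255, p(83)=23338469, p(84)=26543660, p(85)=30167357, p(86)=34262962, p(87)=38887673, p(88)=44108109, p(89)=49995925, p(90)=56634173, p(91)=64112359, p(92)=72533807, p(93)=82010177, p(94)=92669720, p(95)=104651419, p(96)=118114304, p(97)=133230930, p(98)=150198136, p(99)=169229875, p(100)=190569292, p(101)=214481126, p(102)=241265379, p(103)=271248950, p(104)=304801365, p(105)=342325709, p(106)=384276336, p(107)=431149389, p(108)=483502844, p(109)=541946240, p(110)=607163746, p(111)=679903203, p(112)=761002156, p(113)=851376628, p(114)=952050665, p(115)=1064144451, p(116)=1188908248, p(117)=1327710076.
Final step: p(118) = p(117) + p(116) - p(113) - p(111) + p(106) + p(103) - p(96) - p(92) + p(83) + p(78) - p(67) - p(61) + p(48) + p(41) - p(26) - p(18) + p(1)
= 1327710076 + 1188908248 - 851376628 - 679903203 + 384276336 + 271248950 - 118114304 - 72533807 + 23338469 + 12132164 - 2679689 - 1121505 + 147273 + 44583 - 2436 - 385 + 1
= 1482074143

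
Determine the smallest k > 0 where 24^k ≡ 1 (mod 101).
25

101 is prime, so ord(24) divides φ(101) = 100.
Divisors of 100: 1, 2, 4, 5, 10, 20, 25, 50, 100.
Repeated squaring: 24^1 ≡ 24, 24^2 ≡ 71, 24^4 ≡ 92, 24^8 ≡ 81, 24^16 ≡ 97, 24^32 ≡ 16, 24^64 ≡ 54 (mod 101).
Test 24^d mod 101 for each divisor d in increasing order:
24^1 ≡ 24
24^2 ≡ 71
24^4 ≡ 92
24^5 = 24^4·24^1 ≡ 87
24^10 = 24^8·24^2 ≡ 95
24^20 = 24^16·24^4 ≡ 36
24^25 = 24^16·24^8·24^1 ≡ 1  ← first divisor giving 1
The order is 25.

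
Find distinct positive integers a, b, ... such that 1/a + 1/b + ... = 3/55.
1/19 + 1/523 + 1/546535

Greedy algorithm:
3/55: ceiling(55/3) = 19, use 1/19
2/1045: ceiling(1045/2) = 523, use 1/523
1/546535: ceiling(546535/1) = 546535, use 1/546535
Result: 3/55 = 1/19 + 1/523 + 1/546535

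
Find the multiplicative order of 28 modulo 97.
32

97 is prime, so ord(28) divides φ(97) = 96.
Divisors of 96: 1, 2, 3, 4, 6, 8, 12, 16, 24, 32, 48, 96.
Repeated squaring: 28^1 ≡ 28, 28^2 ≡ 8, 28^4 ≡ 64, 28^8 ≡ 22, 28^16 ≡ 96, 28^32 ≡ 1, 28^64 ≡ 1 (mod 97).
Test 28^d mod 97 for each divisor d in increasing order:
28^1 ≡ 28
28^2 ≡ 8
28^3 = 28^2·28^1 ≡ 30
28^4 ≡ 64
28^6 = 28^4·28^2 ≡ 27
28^8 ≡ 22
28^12 = 28^8·28^4 ≡ 50
28^16 ≡ 96
28^24 = 28^16·28^8 ≡ 75
28^32 ≡ 1  ← first divisor giving 1
The order is 32.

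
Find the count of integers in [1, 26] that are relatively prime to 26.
12

26 = 2 × 13
φ(n) = n × ∏(1 - 1/p) for each prime p dividing n
φ(26) = 26 × (1 - 1/2) × (1 - 1/13) = 12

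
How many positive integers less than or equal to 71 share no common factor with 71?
70

71 = 71
φ(n) = n × ∏(1 - 1/p) for each prime p dividing n
φ(71) = 71 × (1 - 1/71) = 70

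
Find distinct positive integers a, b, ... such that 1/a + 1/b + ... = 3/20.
1/7 + 1/140

Greedy algorithm:
3/20: ceiling(20/3) = 7, use 1/7
1/140: ceiling(140/1) = 140, use 1/140
Result: 3/20 = 1/7 + 1/140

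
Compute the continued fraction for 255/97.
[2; 1, 1, 1, 2, 3, 1, 2]

Euclidean algorithm steps:
255 = 2 × 97 + 61
97 = 1 × 61 + 36
61 = 1 × 36 + 25
36 = 1 × 25 + 11
25 = 2 × 11 + 3
11 = 3 × 3 + 2
3 = 1 × 2 + 1
2 = 2 × 1 + 0
Continued fraction: [2; 1, 1, 1, 2, 3, 1, 2]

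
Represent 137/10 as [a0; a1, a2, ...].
[13; 1, 2, 3]

Euclidean algorithm steps:
137 = 13 × 10 + 7
10 = 1 × 7 + 3
7 = 2 × 3 + 1
3 = 3 × 1 + 0
Continued fraction: [13; 1, 2, 3]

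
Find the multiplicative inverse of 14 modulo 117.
92

gcd(14, 117) = 1, so the inverse exists.
Extended Euclidean algorithm on (117, 14):
117 = 8 × 14 + 5  ⟹  5 = (1)·117 + (-8)·14
14 = 2 × 5 + 4  ⟹  4 = (-2)·117 + (17)·14
5 = 1 × 4 + 1  ⟹  1 = (3)·117 + (-25)·14
So (-25)·14 ≡ 1 (mod 117), i.e. 14^(-1) ≡ -25 ≡ 92 (mod 117).
Check: 14 × 92 = 1288 ≡ 1 (mod 117)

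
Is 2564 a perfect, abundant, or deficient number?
deficient

Proper divisors of 2564: sum = 1 + 2 + 4 + 641 + 1282 = 1930
Since 1930 < 2564, 2564 is deficient.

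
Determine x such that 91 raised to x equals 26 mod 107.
17

Baby-step giant-step with step n = ⌈√107⌉ = 11.
Baby steps 91^j mod 107 (j:value) for j=0..10: 0:1, 1:91, 2:42, 3:77, 4:52, 5:24, 6:44, 7:45, 8:29, 9:71, 10:41.
Giant-step multiplier: 91^(-11) ≡ 91^(106-11) = 91^95 ≡ 84 (mod 107).
Giant steps γ_i = 26·84^i mod 107: γ_0=26, γ_1=44 (in table at j=6).
x = i·n + j = 1·11 + 6 = 17.
Check: 91^17 ≡ 26 (mod 107).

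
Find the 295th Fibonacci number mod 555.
145

Matrix identity: Q^n = [[F_(n+1), F_n], [F_n, F_(n-1)]] with Q = [[1,1],[1,0]].
n = 295 = 100100111₂. Square-and-multiply, entries mod 555:
Q^1 = [[1,1],[1,0]]
Q^2 = (Q^1)² = [[2,1],[1,1]]
Q^4 = (Q^2)² = [[5,3],[3,2]]
Q^9 = (Q^4)²·Q = [[55,34],[34,21]]
Q^18 = (Q^9)² = [[296,364],[364,487]]
Q^36 = (Q^18)² = [[332,297],[297,35]]
Q^73 = (Q^36)²·Q = [[517,298],[298,219]]
Q^147 = (Q^73)²·Q = [[441,338],[338,103]]
Q^295 = (Q^147)²·Q = [[312,145],[145,167]]
F_295 mod 555 = Q^295[0][1] = 145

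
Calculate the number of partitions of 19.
490

p(n) counts ways to write n as a sum of positive integers (order ignored).
Euler's pentagonal recurrence: p(k) = p(k-1) + p(k-2) - p(k-5) - p(k-7) + p(k-12) + p(k-15) - ... (offsets j(3j∓1)/2, signs ++--, p(0)=1, p(<0)=0).
DP table for k = 0..18: p(0)=1, p(1)=1, p(2)=2, p(3)=3, p(4)=5, p(5)=7, p(6)=11, p(7)=15, p(8)=22, p(9)=30, p(10)=42, p(11)=56, p(12)=77, p(13)=101, p(14)=135, p(15)=176, p(16)=231, p(17)=297, p(18)=385.
Final step: p(19) = p(18) + p(17) - p(14) - p(12) + p(7) + p(4)
= 385 + 297 - 135 - 77 + 15 + 5
= 490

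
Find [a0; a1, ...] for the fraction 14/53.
[0; 3, 1, 3, 1, 2]

Euclidean algorithm steps:
14 = 0 × 53 + 14
53 = 3 × 14 + 11
14 = 1 × 11 + 3
11 = 3 × 3 + 2
3 = 1 × 2 + 1
2 = 2 × 1 + 0
Continued fraction: [0; 3, 1, 3, 1, 2]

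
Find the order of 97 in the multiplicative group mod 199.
198

199 is prime, so ord(97) divides φ(199) = 198.
Divisors of 198: 1, 2, 3, 6, 9, 11, 18, 22, 33, 66, 99, 198.
Repeated squaring: 97^1 ≡ 97, 97^2 ≡ 56, 97^4 ≡ 151, 97^8 ≡ 115, 97^16 ≡ 91, 97^32 ≡ 122, 97^64 ≡ 158, 97^128 ≡ 89 (mod 199).
Test 97^d mod 199 for each divisor d in increasing order:
97^1 ≡ 97
97^2 ≡ 56
97^3 = 97^2·97^1 ≡ 59
97^6 = 97^4·97^2 ≡ 98
97^9 = 97^8·97^1 ≡ 11
97^11 = 97^8·97^2·97^1 ≡ 19
97^18 = 97^16·97^2 ≡ 121
97^22 = 97^16·97^4·97^2 ≡ 162
97^33 = 97^32·97^1 ≡ 93
97^66 = 97^64·97^2 ≡ 92
97^99 = 97^64·97^32·97^2·97^1 ≡ 198
97^198 = 97^128·97^64·97^4·97^2 ≡ 1  ← first divisor giving 1
The order is 198.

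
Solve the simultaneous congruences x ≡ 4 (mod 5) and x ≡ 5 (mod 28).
89

Using Chinese Remainder Theorem:
M = 5 × 28 = 140
M1 = 28, M2 = 5
y1 = 28^(-1) mod 5 = 2
y2 = 5^(-1) mod 28 = 17
x = (4×28×2 + 5×5×17) mod 140 = 89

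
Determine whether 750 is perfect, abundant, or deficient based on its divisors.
abundant

Proper divisors of 750: sum = 1 + 2 + 3 + 5 + 6 + 10 + 15 + 25 + 30 + 50 + 75 + 125 + 150 + 250 + 375 = 1122
Since 1122 > 750, 750 is abundant.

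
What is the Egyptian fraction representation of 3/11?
1/4 + 1/44

Greedy algorithm:
3/11: ceiling(11/3) = 4, use 1/4
1/44: ceiling(44/1) = 44, use 1/44
Result: 3/11 = 1/4 + 1/44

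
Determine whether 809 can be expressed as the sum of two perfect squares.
5² + 28² (a=5, b=28)

Factorization: 809 = 809
By Fermat: n is sum of two squares iff every prime p ≡ 3 (mod 4) appears to even power.
All primes ≡ 3 (mod 4) appear to even power.
Search a = 0, 1, 2, … for 809 - a² a perfect square: first hit at a = 5: 809 - 25 = 784 = 28².
809 = 5² + 28² = 25 + 784 ✓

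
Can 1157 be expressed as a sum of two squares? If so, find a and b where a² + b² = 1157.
1² + 34² (a=1, b=34)

Factorization: 1157 = 13 × 89
By Fermat: n is sum of two squares iff every prime p ≡ 3 (mod 4) appears to even power.
All primes ≡ 3 (mod 4) appear to even power.
Search a = 0, 1, 2, … for 1157 - a² a perfect square: first hit at a = 1: 1157 - 1 = 1156 = 34².
1157 = 1² + 34² = 1 + 1156 ✓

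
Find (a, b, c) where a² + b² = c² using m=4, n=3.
(7, 24, 25)

Euclid's formula: a = m² - n², b = 2mn, c = m² + n²
m = 4, n = 3
a = 4² - 3² = 16 - 9 = 7
b = 2 × 4 × 3 = 24
c = 4² + 3² = 16 + 9 = 25
Verification: 7² + 24² = 49 + 576 = 625 = 25² ✓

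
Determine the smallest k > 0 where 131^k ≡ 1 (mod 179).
178

179 is prime, so ord(131) divides φ(179) = 178.
Divisors of 178: 1, 2, 89, 178.
Repeated squaring: 131^1 ≡ 131, 131^2 ≡ 156, 131^4 ≡ 171, 131^8 ≡ 64, 131^16 ≡ 158, 131^32 ≡ 83, 131^64 ≡ 87, 131^128 ≡ 51 (mod 179).
Test 131^d mod 179 for each divisor d in increasing order:
131^1 ≡ 131
131^2 ≡ 156
131^89 = 131^64·131^16·131^8·131^1 ≡ 178
131^178 = 131^128·131^32·131^16·131^2 ≡ 1  ← first divisor giving 1
The order is 178.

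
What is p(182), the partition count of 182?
819876908323

p(n) counts ways to write n as a sum of positive integers (order ignored).
Euler's pentagonal recurrence: p(k) = p(k-1) + p(k-2) - p(k-5) - p(k-7) + p(k-12) + p(k-15) - ... (offsets j(3j∓1)/2, signs ++--, p(0)=1, p(<0)=0).
DP table for k = 0..181: p(0)=1, p(1)=1, p(2)=2, p(3)=3, p(4)=5, p(5)=7, p(6)=11, p(7)=15, p(8)=22, p(9)=30, p(10)=42, p(11)=56, p(12)=77, p(13)=101, p(14)=135, p(15)=176, p(16)=231, p(17)=297, p(18)=385, p(19)=490, p(20)=627, p(21)=792, p(22)=1002, p(23)=1255, p(24)=1575, p(25)=1958, p(26)=2436, p(27)=3010, p(28)=3718, p(29)=4565, p(30)=5604, p(31)=6842, p(32)=8349, p(33)=10143, p(34)=12310, p(35)=14883, p(36)=17977, p(37)=21637, p(38)=26015, p(39)=31185, p(40)=37338, p(41)=44583, p(42)=53174, p(43)=63261, p(44)=75175, p(45)=89134, p(46)=105558, p(47)=124754, p(48)=147273, p(49)=173525, p(50)=204226, p(51)=239943, p(52)=281589, p(53)=329931, p(54)=386155, p(55)=451276, p(56)=526823, p(57)=614154, p(58)=715220, p(59)=831820, p(60)=966467, p(61)=1121505, p(62)=1300156, p(63)=1505499, p(64)=1741630, p(65)=2012558, p(66)=2323520, p(67)=2679689, p(68)=3087735, p(69)=3554345, p(70)=4087968, p(71)=4697205, p(72)=5392783, p(73)=6185689, p(74)=7089500, p(75)=8118264, p(76)=9289091, p(77)=10619863, p(78)=12132164, p(79)=13848650, p(80)=15796476, p(81)=18004327, p(82)=20506255, p(83)=23338469, p(84)=26543660, p(85)=30167357, p(86)=34262962, p(87)=38887673, p(88)=44108109, p(89)=49995925, p(90)=56634173, p(91)=64112359, p(92)=72533807, p(93)=82010177, p(94)=92669720, p(95)=104651419, p(96)=118114304, p(97)=133230930, p(98)=150198136, p(99)=169229875, p(100)=190569292, p(101)=214481126, p(102)=241265379, p(103)=271248950, p(104)=304801365, p(105)=342325709, p(106)=384276336, p(107)=431149389, p(108)=483502844, p(109)=541946240, p(110)=607163746, p(111)=679903203, p(112)=761002156, p(113)=851376628, p(114)=952050665, p(115)=1064144451, p(116)=1188908248, p(117)=1327710076, p(118)=1482074143, p(119)=1653668665, p(120)=1844349560, p(121)=2056148051, p(122)=2291320912, p(123)=2552338241, p(124)=2841940500, p(125)=3163127352, p(126)=3519222692, p(127)=3913864295, p(128)=4351078600, p(129)=4835271870, p(130)=5371315400, p(131)=5964539504, p(132)=6620830889, p(133)=7346629512, p(134)=8149040695, p(135)=9035836076, p(136)=10015581680, p(137)=11097645016, p(138)=12292341831, p(139)=13610949895, p(140)=15065878135, p(141)=16670689208, p(142)=18440293320, p(143)=20390982757, p(144)=22540654445, p(145)=24908858009, p(146)=27517052599, p(147)=30388671978, p(148)=33549419497, p(149)=37027355200, p(150)=40853235313, p(151)=45060624582, p(152)=49686288421, p(153)=54770336324, p(154)=60356673280, p(155)=66493182097, p(156)=73232243759, p(157)=80630964769, p(158)=88751778802, p(159)=97662728555, p(160)=107438159466, p(161)=118159068427, p(162)=129913904637, p(163)=142798995930, p(164)=156919475295, p(165)=172389800255, p(166)=189334822579, p(167)=207890420102, p(168)=228204732751, p(169)=250438925115, p(170)=274768617130, p(171)=301384802048, p(172)=330495499613, p(173)=362326859895, p(174)=397125074750, p(175)=435157697830, p(176)=476715857290, p(177)=522115831195, p(178)=571701605655, p(179)=625846753120, p(180)=684957390936, p(181)=749474411781.
Final step: p(182) = p(181) + p(180) - p(177) - p(175) + p(170) + p(167) - p(160) - p(156) + p(147) + p(142) - p(131) - p(125) + p(112) + p(105) - p(90) - p(82) + p(65) + p(56) - p(37) - p(27) + p(6)
= 749474411781 + 684957390936 - 522115831195 - 435157697830 + 274768617130 + 207890420102 - 107438159466 - 73232243759 + 30388671978 + 18440293320 - 5964539504 - 3163127352 + 761002156 + 342325709 - 56634173 - 20506255 + 2012558 + 526823 - 21637 - 3010 + 11
= 819876908323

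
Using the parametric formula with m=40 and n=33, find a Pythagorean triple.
(511, 2640, 2689)

Euclid's formula: a = m² - n², b = 2mn, c = m² + n²
m = 40, n = 33
a = 40² - 33² = 1600 - 1089 = 511
b = 2 × 40 × 33 = 2640
c = 40² + 33² = 1600 + 1089 = 2689
Verification: 511² + 2640² = 261121 + 6969600 = 7230721 = 2689² ✓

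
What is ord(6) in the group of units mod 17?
16

17 is prime, so ord(6) divides φ(17) = 16.
Divisors of 16: 1, 2, 4, 8, 16.
Repeated squaring: 6^1 ≡ 6, 6^2 ≡ 2, 6^4 ≡ 4, 6^8 ≡ 16, 6^16 ≡ 1 (mod 17).
Test 6^d mod 17 for each divisor d in increasing order:
6^1 ≡ 6
6^2 ≡ 2
6^4 ≡ 4
6^8 ≡ 16
6^16 ≡ 1  ← first divisor giving 1
The order is 16.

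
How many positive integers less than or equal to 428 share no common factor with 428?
212

428 = 2^2 × 107
φ(n) = n × ∏(1 - 1/p) for each prime p dividing n
φ(428) = 428 × (1 - 1/2) × (1 - 1/107) = 212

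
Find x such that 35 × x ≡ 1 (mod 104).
3

gcd(35, 104) = 1, so the inverse exists.
Extended Euclidean algorithm on (104, 35):
104 = 2 × 35 + 34  ⟹  34 = (1)·104 + (-2)·35
35 = 1 × 34 + 1  ⟹  1 = (-1)·104 + (3)·35
So (3)·35 ≡ 1 (mod 104), i.e. 35^(-1) ≡ 3 (mod 104).
Check: 35 × 3 = 105 ≡ 1 (mod 104)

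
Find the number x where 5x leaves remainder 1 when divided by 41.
33

gcd(5, 41) = 1, so the inverse exists.
Extended Euclidean algorithm on (41, 5):
41 = 8 × 5 + 1  ⟹  1 = (1)·41 + (-8)·5
So (-8)·5 ≡ 1 (mod 41), i.e. 5^(-1) ≡ -8 ≡ 33 (mod 41).
Check: 5 × 33 = 165 ≡ 1 (mod 41)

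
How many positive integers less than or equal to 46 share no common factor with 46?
22

46 = 2 × 23
φ(n) = n × ∏(1 - 1/p) for each prime p dividing n
φ(46) = 46 × (1 - 1/2) × (1 - 1/23) = 22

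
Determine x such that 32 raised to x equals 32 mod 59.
1

Baby-step giant-step with step n = ⌈√59⌉ = 8.
Baby steps 32^j mod 59 (j:value) for j=0..7: 0:1, 1:32, 2:21, 3:23, 4:28, 5:11, 6:57, 7:54.
h = 32 is already in the table at j=1, so x = 1.
Check: 32^1 ≡ 32 (mod 59).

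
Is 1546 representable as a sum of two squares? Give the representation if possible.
5² + 39² (a=5, b=39)

Factorization: 1546 = 2 × 773
By Fermat: n is sum of two squares iff every prime p ≡ 3 (mod 4) appears to even power.
All primes ≡ 3 (mod 4) appear to even power.
Search a = 0, 1, 2, … for 1546 - a² a perfect square: first hit at a = 5: 1546 - 25 = 1521 = 39².
1546 = 5² + 39² = 25 + 1521 ✓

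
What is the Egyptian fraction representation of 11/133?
1/13 + 1/173 + 1/299117

Greedy algorithm:
11/133: ceiling(133/11) = 13, use 1/13
10/1729: ceiling(1729/10) = 173, use 1/173
1/299117: ceiling(299117/1) = 299117, use 1/299117
Result: 11/133 = 1/13 + 1/173 + 1/299117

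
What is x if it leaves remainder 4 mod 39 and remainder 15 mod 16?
511

Using Chinese Remainder Theorem:
M = 39 × 16 = 624
M1 = 16, M2 = 39
y1 = 16^(-1) mod 39 = 22
y2 = 39^(-1) mod 16 = 7
x = (4×16×22 + 15×39×7) mod 624 = 511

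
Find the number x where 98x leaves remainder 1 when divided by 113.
15

gcd(98, 113) = 1, so the inverse exists.
Extended Euclidean algorithm on (113, 98):
113 = 1 × 98 + 15  ⟹  15 = (1)·113 + (-1)·98
98 = 6 × 15 + 8  ⟹  8 = (-6)·113 + (7)·98
15 = 1 × 8 + 7  ⟹  7 = (7)·113 + (-8)·98
8 = 1 × 7 + 1  ⟹  1 = (-13)·113 + (15)·98
So (15)·98 ≡ 1 (mod 113), i.e. 98^(-1) ≡ 15 (mod 113).
Check: 98 × 15 = 1470 ≡ 1 (mod 113)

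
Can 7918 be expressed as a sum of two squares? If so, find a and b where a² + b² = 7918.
Not possible

Factorization: 7918 = 2 × 37 × 107
By Fermat: n is sum of two squares iff every prime p ≡ 3 (mod 4) appears to even power.
Prime(s) ≡ 3 (mod 4) with odd exponent: [(107, 1)]
Therefore 7918 cannot be expressed as a² + b².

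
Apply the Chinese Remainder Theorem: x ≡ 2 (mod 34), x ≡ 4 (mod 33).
70

Using Chinese Remainder Theorem:
M = 34 × 33 = 1122
M1 = 33, M2 = 34
y1 = 33^(-1) mod 34 = 33
y2 = 34^(-1) mod 33 = 1
x = (2×33×33 + 4×34×1) mod 1122 = 70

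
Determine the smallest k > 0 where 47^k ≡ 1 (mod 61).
3

61 is prime, so ord(47) divides φ(61) = 60.
Divisors of 60: 1, 2, 3, 4, 5, 6, 10, 12, 15, 20, 30, 60.
Repeated squaring: 47^1 ≡ 47, 47^2 ≡ 13, 47^4 ≡ 47, 47^8 ≡ 13, 47^16 ≡ 47, 47^32 ≡ 13 (mod 61).
Test 47^d mod 61 for each divisor d in increasing order:
47^1 ≡ 47
47^2 ≡ 13
47^3 = 47^2·47^1 ≡ 1  ← first divisor giving 1
The order is 3.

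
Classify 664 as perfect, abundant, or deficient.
deficient

Proper divisors of 664: sum = 1 + 2 + 4 + 8 + 83 + 166 + 332 = 596
Since 596 < 664, 664 is deficient.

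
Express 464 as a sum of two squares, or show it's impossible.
8² + 20² (a=8, b=20)

Factorization: 464 = 2^4 × 29
By Fermat: n is sum of two squares iff every prime p ≡ 3 (mod 4) appears to even power.
All primes ≡ 3 (mod 4) appear to even power.
Search a = 0, 1, 2, … for 464 - a² a perfect square: first hit at a = 8: 464 - 64 = 400 = 20².
464 = 8² + 20² = 64 + 400 ✓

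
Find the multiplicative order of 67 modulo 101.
100

101 is prime, so ord(67) divides φ(101) = 100.
Divisors of 100: 1, 2, 4, 5, 10, 20, 25, 50, 100.
Repeated squaring: 67^1 ≡ 67, 67^2 ≡ 45, 67^4 ≡ 5, 67^8 ≡ 25, 67^16 ≡ 19, 67^32 ≡ 58, 67^64 ≡ 31 (mod 101).
Test 67^d mod 101 for each divisor d in increasing order:
67^1 ≡ 67
67^2 ≡ 45
67^4 ≡ 5
67^5 = 67^4·67^1 ≡ 32
67^10 = 67^8·67^2 ≡ 14
67^20 = 67^16·67^4 ≡ 95
67^25 = 67^16·67^8·67^1 ≡ 10
67^50 = 67^32·67^16·67^2 ≡ 100
67^100 = 67^64·67^32·67^4 ≡ 1  ← first divisor giving 1
The order is 100.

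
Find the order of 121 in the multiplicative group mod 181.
45

181 is prime, so ord(121) divides φ(181) = 180.
Divisors of 180: 1, 2, 3, 4, 5, 6, 9, 10, 12, 15, 18, 20, 30, 36, 45, 60, 90, 180.
Repeated squaring: 121^1 ≡ 121, 121^2 ≡ 161, 121^4 ≡ 38, 121^8 ≡ 177, 121^16 ≡ 16, 121^32 ≡ 75, 121^64 ≡ 14, 121^128 ≡ 15 (mod 181).
Test 121^d mod 181 for each divisor d in increasing order:
121^1 ≡ 121
121^2 ≡ 161
121^3 = 121^2·121^1 ≡ 114
121^4 ≡ 38
121^5 = 121^4·121^1 ≡ 73
121^6 = 121^4·121^2 ≡ 145
121^9 = 121^8·121^1 ≡ 59
121^10 = 121^8·121^2 ≡ 80
121^12 = 121^8·121^4 ≡ 29
121^15 = 121^8·121^4·121^2·121^1 ≡ 48
121^18 = 121^16·121^2 ≡ 42
121^20 = 121^16·121^4 ≡ 65
121^30 = 121^16·121^8·121^4·121^2 ≡ 132
121^36 = 121^32·121^4 ≡ 135
121^45 = 121^32·121^8·121^4·121^1 ≡ 1  ← first divisor giving 1
The order is 45.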